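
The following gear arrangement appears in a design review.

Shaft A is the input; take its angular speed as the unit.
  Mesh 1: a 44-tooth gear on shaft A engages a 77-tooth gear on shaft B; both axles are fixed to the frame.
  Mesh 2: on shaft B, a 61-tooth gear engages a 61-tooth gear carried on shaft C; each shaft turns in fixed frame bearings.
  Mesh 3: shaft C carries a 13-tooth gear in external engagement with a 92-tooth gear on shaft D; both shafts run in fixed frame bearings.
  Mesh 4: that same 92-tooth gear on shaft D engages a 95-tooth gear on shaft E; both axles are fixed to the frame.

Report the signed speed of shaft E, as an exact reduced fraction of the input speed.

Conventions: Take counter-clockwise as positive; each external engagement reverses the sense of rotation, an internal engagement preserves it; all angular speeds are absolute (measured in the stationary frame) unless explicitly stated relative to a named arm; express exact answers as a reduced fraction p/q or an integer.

52/665

4-mesh fixed-axis compound train (all bearings frame-fixed)
mesh 1 [44T→77T]: |ω|/ω_in = 1×44/77 = 4/7, sense flips to −
mesh 2 [61T→61T]: |ω|/ω_in = (4/7)×61/61 = 4/7, sense flips to +
mesh 3 [13T→92T]: |ω|/ω_in = (4/7)×13/92 = 13/161, sense flips to −
mesh 4 [92T→95T]: |ω|/ω_in = (13/161)×92/95 = 52/665, sense flips to +
signed output speed (× input speed) = 52/665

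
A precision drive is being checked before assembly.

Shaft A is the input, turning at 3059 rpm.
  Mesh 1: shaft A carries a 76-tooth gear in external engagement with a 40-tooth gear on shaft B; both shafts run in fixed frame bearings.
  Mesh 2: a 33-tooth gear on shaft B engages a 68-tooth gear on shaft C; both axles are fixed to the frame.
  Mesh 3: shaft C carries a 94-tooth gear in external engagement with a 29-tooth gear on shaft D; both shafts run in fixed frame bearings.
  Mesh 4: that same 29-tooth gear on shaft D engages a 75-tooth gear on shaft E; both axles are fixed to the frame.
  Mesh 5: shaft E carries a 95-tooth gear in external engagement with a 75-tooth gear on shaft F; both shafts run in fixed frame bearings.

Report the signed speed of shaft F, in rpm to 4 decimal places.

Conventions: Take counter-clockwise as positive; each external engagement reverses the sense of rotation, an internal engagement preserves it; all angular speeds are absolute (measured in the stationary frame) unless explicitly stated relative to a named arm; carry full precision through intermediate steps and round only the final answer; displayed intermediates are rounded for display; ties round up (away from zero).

5-mesh fixed-axis compound train (all bearings frame-fixed)
mesh 1 [76T→40T]: ω = 3059.0000×76/40 = 5812.1000 rpm, sense flips to −
mesh 2 [33T→68T]: ω = 5812.1000×33/68 = 2820.5779 rpm, sense flips to +
mesh 3 [94T→29T]: ω = 2820.5779×94/29 = 9142.5630 rpm, sense flips to −
mesh 4 [29T→75T]: ω = 9142.5630×29/75 = 3535.1244 rpm, sense flips to +
mesh 5 [95T→75T]: ω = 3535.1244×95/75 = 4477.8242 rpm, sense flips to −
signed output speed = -4477.8242 rpm

-4477.8242 rpm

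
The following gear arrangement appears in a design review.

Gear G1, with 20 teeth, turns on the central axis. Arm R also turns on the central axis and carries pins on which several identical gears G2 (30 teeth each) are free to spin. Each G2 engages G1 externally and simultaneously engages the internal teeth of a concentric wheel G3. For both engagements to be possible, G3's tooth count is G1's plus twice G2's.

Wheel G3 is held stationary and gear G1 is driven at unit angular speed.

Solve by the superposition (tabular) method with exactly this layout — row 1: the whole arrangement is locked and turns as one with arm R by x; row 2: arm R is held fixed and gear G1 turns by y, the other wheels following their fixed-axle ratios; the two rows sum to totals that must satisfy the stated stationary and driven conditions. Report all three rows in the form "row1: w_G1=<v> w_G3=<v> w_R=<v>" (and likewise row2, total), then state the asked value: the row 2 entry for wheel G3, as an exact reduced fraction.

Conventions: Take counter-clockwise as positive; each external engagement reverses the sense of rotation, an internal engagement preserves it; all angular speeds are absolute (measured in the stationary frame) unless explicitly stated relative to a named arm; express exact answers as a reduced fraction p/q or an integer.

row1: w_G1=1/5 w_G3=1/5 w_R=1/5
row2: w_G1=4/5 w_G3=-1/5 w_R=0
total: w_G1=1 w_G3=0 w_R=1/5
asked value: -1/5

class = planetary set [G3 = 20+2·30 = 80; Willis about the carrier]
row 1: whole set turns with the arm by x
row 2: sun turns y, ring = −(20/80)·y, arm 0
boundary: total ω_ring = x − (20/80)·y = 0 and total ω_sun = x + y = 1  ⇒  y = 4/5, x = 1/5
row 2 ring = −(20/80)·4/5 = -1/5
totals (row 1 + row 2): sun 1/5 + 4/5 = 1, ring 1/5 + (-1/5) = 0, arm 1/5 + 0 = 1/5
asked cell (row2, ring) = -1/5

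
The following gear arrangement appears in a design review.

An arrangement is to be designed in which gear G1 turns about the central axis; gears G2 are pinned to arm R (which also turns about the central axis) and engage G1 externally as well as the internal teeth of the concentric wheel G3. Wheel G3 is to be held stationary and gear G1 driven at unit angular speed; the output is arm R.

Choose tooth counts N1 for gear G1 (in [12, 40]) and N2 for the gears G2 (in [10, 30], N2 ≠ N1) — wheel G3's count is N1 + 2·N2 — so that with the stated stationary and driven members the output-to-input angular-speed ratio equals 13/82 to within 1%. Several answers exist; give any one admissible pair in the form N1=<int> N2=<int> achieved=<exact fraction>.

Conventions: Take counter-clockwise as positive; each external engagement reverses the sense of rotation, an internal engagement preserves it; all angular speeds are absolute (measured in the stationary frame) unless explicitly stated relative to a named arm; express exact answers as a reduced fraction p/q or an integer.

class = planetary set [ratio 13/82 wanted; Willis about the carrier]
Willis with ω_ring = 0: ω_arm/ω_sun = N1/(N1+N3); set equal to 13/82  ⇒  N3/N1 = 1/(13/82) − 1 = 69/13
N3 = N1 + 2·N2  ⇒  N2/N1 = (N3/N1 − 1)/2 = (69/13 − 1)/2 = 28/13
smallest multiple with N1 ≥ 12 and N2 ≥ 10: k = 1  ⇒  N1 = 1·13 = 13, N2 = 1·28 = 28 (N1 ≤ 40, N2 ≤ 30, N2 ≠ N1 ✓), N3 = 13 + 2·28 = 69
check: N1/(N1+N3) with N1 = 13, N3 = 69 gives 13/82; |achieved − target| = 0 ≤ 13/8200 ✓

N1=13 N2=28 achieved=13/82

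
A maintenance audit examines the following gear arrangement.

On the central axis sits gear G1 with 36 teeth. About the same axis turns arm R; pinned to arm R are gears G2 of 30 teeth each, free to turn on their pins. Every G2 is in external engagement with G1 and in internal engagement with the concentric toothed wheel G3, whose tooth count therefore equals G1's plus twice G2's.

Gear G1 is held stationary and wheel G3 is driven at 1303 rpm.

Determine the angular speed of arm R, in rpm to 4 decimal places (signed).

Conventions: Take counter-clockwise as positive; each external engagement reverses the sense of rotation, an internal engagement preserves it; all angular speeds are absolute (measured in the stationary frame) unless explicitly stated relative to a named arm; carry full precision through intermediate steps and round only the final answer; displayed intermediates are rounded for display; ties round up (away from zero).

+947.6364 rpm

class = planetary set [G3 = 36+2·30 = 96; Willis about the carrier]
normalise by the input: solve with ω_ring = 1, then scale by 1303 rpm
ring teeth: 36 + 2·30 = 96
36(ω_sun−ω_arm) = −96(ω_ring−ω_arm),  ω_sun = 0, ω_ring = 1
36(0−ω_arm) = −96(1−ω_arm)  ⇒  132·ω_arm = 96  ⇒  ω_arm = 8/11
scale: ω_arm = 8/11 × 1303 rpm = +947.6364 rpm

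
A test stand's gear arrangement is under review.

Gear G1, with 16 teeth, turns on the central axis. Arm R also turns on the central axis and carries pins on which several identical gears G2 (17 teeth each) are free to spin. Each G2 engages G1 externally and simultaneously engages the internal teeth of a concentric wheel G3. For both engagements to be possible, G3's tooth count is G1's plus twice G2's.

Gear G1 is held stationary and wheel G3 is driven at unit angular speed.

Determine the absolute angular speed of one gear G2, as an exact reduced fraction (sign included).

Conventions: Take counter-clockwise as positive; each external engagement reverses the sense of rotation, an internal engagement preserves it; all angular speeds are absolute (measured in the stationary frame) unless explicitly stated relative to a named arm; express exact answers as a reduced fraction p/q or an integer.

25/17

topology: planetary set — G1 16T / G2 17T / G3 50T, arm = carrier (Willis)
ring teeth: 16 + 2·17 = 50
16(ω_sun−ω_arm) = −50(ω_ring−ω_arm),  ω_sun = 0, ω_ring = 1
16(0−ω_arm) = −50(1−ω_arm)  ⇒  66·ω_arm = 50  ⇒  ω_arm = 25/33
sun–planet mesh: 16·(0−25/33) = −17·(ω_p−ω_arm)  ⇒  ω_p−ω_arm = 400/561
ω_p = 25/33 + 400/561 = 25/17
exact speed ratio = 25/17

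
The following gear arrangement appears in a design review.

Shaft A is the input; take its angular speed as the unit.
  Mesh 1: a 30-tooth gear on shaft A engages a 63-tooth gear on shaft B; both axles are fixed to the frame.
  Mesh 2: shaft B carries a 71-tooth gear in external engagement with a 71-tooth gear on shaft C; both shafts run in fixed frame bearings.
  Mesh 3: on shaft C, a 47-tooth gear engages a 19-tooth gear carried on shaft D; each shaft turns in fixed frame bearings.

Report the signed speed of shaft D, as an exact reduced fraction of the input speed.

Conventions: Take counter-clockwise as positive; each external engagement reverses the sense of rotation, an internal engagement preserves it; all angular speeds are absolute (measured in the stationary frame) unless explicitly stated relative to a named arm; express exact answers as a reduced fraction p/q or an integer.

-470/399

3-mesh fixed-axis compound train (all bearings frame-fixed)
mesh 1 [30T→63T]: |ω|/ω_in = 1×30/63 = 10/21, sense flips to −
mesh 2 [71T→71T]: |ω|/ω_in = (10/21)×71/71 = 10/21, sense flips to +
mesh 3 [47T→19T]: |ω|/ω_in = (10/21)×47/19 = 470/399, sense flips to −
signed output speed (× input speed) = -470/399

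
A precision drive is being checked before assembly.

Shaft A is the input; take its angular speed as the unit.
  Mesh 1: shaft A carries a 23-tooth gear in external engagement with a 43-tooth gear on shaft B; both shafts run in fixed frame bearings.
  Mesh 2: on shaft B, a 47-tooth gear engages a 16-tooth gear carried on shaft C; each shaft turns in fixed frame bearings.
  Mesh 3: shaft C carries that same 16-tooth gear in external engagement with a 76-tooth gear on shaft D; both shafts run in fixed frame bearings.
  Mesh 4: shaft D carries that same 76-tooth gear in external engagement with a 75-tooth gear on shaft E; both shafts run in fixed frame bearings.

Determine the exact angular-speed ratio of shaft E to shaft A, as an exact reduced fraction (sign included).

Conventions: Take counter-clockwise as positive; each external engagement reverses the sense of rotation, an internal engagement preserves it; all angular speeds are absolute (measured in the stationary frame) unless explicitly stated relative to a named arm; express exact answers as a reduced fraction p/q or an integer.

1081/3225

class = fixed-axis compound train [4 meshes; 4 ratios multiply, 4 sense flips]
mesh 1 [23T→43T]: running ratio 23/43, sense −
mesh 2 [47T→16T]: running ratio 1081/688, sense +
mesh 3 [16T→76T]: running ratio 1081/3268, sense −
mesh 4 [76T→75T]: running ratio 1081/3225, sense +
ω_out/ω_in = 1081/3225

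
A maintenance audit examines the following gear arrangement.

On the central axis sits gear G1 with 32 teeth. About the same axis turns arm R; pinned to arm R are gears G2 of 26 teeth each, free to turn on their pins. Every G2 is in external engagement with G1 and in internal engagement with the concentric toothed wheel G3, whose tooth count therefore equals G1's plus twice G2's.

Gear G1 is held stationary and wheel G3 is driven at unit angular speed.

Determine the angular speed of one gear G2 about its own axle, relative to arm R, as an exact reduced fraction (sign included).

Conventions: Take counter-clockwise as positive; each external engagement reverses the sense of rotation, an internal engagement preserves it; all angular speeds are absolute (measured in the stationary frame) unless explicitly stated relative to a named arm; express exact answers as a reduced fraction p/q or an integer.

class = planetary set [G3 = 32+2·26 = 84; Willis about the carrier]
ring teeth: 32 + 2·26 = 84
32(ω_sun−ω_arm) = −84(ω_ring−ω_arm),  ω_sun = 0, ω_ring = 1
32(0−ω_arm) = −84(1−ω_arm)  ⇒  116·ω_arm = 84  ⇒  ω_arm = 21/29
sun–planet mesh: 32·(0−21/29) = −26·(ω_p−ω_arm)  ⇒  ω_p−ω_arm = 336/377
exact speed ratio = 336/377

336/377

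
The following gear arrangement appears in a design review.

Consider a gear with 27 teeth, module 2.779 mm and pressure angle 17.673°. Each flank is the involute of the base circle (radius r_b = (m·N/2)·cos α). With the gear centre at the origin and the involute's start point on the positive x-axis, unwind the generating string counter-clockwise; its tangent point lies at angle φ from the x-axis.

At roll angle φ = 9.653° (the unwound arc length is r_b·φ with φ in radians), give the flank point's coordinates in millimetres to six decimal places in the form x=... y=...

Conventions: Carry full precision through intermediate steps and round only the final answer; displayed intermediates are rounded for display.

x=36.249614 y=0.056819

class = single-mesh tooth geometry [base-circle involute, m = 2.779, 27T]
pitch radius r_p = m·N/2 = 2.779·27/2 = 37.516500
base radius r_b = r_p·cos α = 37.516500·cos 17.673° = 35.745896
roll angle φ = 9.653° = 0.16847663 rad
x = r_b·(cos φ + φ·sin φ) = 36.249614
y = r_b·(sin φ − φ·cos φ) = 0.056819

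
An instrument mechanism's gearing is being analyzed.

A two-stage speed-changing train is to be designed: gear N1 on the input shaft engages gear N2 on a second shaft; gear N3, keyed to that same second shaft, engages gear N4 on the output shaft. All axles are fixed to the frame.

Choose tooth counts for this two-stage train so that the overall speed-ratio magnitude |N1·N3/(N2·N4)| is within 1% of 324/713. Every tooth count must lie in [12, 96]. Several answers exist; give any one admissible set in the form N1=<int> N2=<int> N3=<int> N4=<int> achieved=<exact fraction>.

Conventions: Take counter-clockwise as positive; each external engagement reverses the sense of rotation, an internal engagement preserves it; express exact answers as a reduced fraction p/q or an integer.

class = fixed-axis compound train [2-stage, 324/713 wanted]
target = 324/713 in lowest terms: an exact hit needs N1·N3 = k·324 and N2·N4 = k·713 for one integer k, every count in [12, 96]; additionally prefer no 1:1 stage (N1 ≠ N2, N3 ≠ N4)
k = 1: N1·N3 = 324 = 12·27, N2·N4 = 713 = 23·31
achieved = 12·27/(23·31) = 324/713; |achieved − target| = 0 ≤ 81/17825 ✓

N1=12 N2=23 N3=27 N4=31 achieved=324/713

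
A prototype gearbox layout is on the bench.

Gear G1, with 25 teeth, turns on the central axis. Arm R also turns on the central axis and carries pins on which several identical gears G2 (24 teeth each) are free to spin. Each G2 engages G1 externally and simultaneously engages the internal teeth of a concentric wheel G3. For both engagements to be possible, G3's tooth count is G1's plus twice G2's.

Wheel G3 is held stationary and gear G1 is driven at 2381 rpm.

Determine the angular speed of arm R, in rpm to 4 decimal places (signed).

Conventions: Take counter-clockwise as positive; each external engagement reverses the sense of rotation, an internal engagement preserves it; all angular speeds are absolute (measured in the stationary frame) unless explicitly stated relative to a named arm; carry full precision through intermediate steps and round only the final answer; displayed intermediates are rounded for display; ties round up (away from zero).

recognized (axles ride arm R): planetary set, 25/24/73 teeth
normalise by the input: solve with ω_sun = 1, then scale by 2381 rpm
ring teeth: 25 + 2·24 = 73
25(ω_sun−ω_arm) = −73(ω_ring−ω_arm),  ω_ring = 0, ω_sun = 1
25(1−ω_arm) = −73(0−ω_arm)  ⇒  98·ω_arm = 25  ⇒  ω_arm = 25/98
scale: ω_arm = 25/98 × 2381 rpm = +607.3980 rpm

+607.3980 rpm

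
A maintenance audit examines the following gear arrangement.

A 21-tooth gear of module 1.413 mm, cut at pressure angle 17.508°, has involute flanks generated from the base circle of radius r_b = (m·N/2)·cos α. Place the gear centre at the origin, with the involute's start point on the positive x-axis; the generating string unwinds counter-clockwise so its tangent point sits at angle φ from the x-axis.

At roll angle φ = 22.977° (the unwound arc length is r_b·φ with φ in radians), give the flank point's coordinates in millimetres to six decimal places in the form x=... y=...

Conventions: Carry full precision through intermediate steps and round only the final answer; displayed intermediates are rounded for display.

single-mesh involute tooth geometry (21T wheel at module 1.413)
pitch radius r_p = m·N/2 = 1.413·21/2 = 14.836500
base radius r_b = r_p·cos α = 14.836500·cos 17.508° = 14.149198
roll angle φ = 22.977° = 0.40102430 rad
x = r_b·(cos φ + φ·sin φ) = 15.241603
y = r_b·(sin φ − φ·cos φ) = 0.299311

x=15.241603 y=0.299311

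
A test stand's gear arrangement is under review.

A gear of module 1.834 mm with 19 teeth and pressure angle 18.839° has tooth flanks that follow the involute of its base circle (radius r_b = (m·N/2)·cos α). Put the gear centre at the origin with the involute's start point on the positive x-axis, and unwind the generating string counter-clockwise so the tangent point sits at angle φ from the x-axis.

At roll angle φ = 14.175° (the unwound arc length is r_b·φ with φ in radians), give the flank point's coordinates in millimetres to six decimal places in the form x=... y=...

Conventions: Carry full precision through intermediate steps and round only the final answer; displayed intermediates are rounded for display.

recognized (one wheel, involute flank): single-mesh tooth geometry, m = 1.834, N = 19
pitch radius r_p = m·N/2 = 1.834·19/2 = 17.423000
base radius r_b = r_p·cos α = 17.423000·cos 18.839° = 16.489644
roll angle φ = 14.175° = 0.24740042 rad
x = r_b·(cos φ + φ·sin φ) = 16.986589
y = r_b·(sin φ − φ·cos φ) = 0.082724

x=16.986589 y=0.082724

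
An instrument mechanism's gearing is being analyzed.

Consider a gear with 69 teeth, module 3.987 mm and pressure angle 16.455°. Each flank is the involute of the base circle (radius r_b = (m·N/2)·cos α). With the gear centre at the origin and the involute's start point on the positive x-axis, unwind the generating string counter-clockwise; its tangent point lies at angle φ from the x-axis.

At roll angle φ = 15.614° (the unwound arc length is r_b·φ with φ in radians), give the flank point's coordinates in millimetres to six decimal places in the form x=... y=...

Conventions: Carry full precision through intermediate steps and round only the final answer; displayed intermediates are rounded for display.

x=136.725587 y=0.883340

topology: single-mesh involute geometry — m = 3.987, N = 69
pitch radius r_p = m·N/2 = 3.987·69/2 = 137.551500
base radius r_b = r_p·cos α = 137.551500·cos 16.455° = 131.917735
roll angle φ = 15.614° = 0.27251571 rad
x = r_b·(cos φ + φ·sin φ) = 136.725587
y = r_b·(sin φ − φ·cos φ) = 0.883340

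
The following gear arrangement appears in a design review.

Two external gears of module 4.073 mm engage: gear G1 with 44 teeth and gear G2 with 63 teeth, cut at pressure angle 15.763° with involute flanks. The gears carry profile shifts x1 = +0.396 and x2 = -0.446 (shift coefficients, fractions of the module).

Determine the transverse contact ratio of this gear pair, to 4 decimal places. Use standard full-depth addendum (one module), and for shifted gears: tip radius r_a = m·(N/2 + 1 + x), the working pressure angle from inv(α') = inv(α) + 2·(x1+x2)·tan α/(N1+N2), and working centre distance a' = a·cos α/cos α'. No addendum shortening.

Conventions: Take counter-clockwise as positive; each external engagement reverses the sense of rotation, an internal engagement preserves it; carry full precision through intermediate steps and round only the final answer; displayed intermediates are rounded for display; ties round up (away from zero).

recognized (one external pair, fixed centres): single-mesh tooth geometry, m = 4.073, N1 = 44, N2 = 63
base radii: r_b1 = 86.236243, r_b2 = 123.474621
tip radii: r_a1 = 95.291908, r_a2 = 130.555942
inv(α') = inv(15.763°) + 2·(+0.396-0.446)·tan α/(44+63) = 0.00689407  ⇒  α' = 15.57085°
a' = a·cos α / cos α' = 217.9055·cos 15.763°/cos 15.57085° = 217.700635
action lengths: √(r_a1²−r_b1²) = 40.544520, √(r_a2²−r_b2²) = 42.413111
base pitch p_b = π·m·cos α = 12.314507
CR = (40.544520 + 42.413111 − 217.700635·sin 15.57085°)/12.314507 = 1.991173
contact ratio ≈ 1.9912

1.9912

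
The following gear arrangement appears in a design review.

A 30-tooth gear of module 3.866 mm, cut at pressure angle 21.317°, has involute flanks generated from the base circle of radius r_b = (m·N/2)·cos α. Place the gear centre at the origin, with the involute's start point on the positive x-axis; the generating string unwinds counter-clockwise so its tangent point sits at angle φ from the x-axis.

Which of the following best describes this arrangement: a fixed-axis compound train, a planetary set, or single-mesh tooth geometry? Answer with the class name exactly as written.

single-mesh involute tooth geometry (30T wheel at module 3.866)
classification: single-mesh tooth geometry

single-mesh tooth geometry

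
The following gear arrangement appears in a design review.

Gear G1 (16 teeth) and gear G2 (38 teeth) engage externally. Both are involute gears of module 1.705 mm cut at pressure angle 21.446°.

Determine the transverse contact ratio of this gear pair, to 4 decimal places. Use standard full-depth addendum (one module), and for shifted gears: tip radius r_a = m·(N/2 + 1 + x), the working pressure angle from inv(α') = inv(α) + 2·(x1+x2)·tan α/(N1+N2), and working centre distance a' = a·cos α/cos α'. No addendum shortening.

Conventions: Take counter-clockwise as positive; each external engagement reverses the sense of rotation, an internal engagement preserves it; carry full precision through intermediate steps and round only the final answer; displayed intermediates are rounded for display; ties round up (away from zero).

class = single-mesh tooth geometry [involute pair 16T × 38T, m = 1.705]
base radii: r_b1 = 12.695602, r_b2 = 30.152054
tip radii: r_a1 = 15.345000, r_a2 = 34.100000
no profile shift: α' = α, a' = a
action lengths: √(r_a1²−r_b1²) = 8.619207, √(r_a2²−r_b2²) = 15.926822
base pitch p_b = π·m·cos α = 4.985551
CR = (8.619207 + 15.926822 − 46.035000·sin 21.44600°)/4.985551 = 1.547376
contact ratio ≈ 1.5474

1.5474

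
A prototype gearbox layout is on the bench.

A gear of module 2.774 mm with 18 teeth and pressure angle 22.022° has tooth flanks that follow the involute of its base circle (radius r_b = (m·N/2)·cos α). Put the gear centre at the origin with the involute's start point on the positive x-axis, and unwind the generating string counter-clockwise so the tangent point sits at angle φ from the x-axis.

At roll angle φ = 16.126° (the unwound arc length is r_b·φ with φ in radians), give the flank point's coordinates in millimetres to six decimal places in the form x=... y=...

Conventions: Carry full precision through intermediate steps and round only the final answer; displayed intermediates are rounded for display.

x=24.043101 y=0.170645

single-mesh involute tooth geometry (18T wheel at module 2.774)
pitch radius r_p = m·N/2 = 2.774·18/2 = 24.966000
base radius r_b = r_p·cos α = 24.966000·cos 22.022° = 23.144479
roll angle φ = 16.126° = 0.28145180 rad
x = r_b·(cos φ + φ·sin φ) = 24.043101
y = r_b·(sin φ − φ·cos φ) = 0.170645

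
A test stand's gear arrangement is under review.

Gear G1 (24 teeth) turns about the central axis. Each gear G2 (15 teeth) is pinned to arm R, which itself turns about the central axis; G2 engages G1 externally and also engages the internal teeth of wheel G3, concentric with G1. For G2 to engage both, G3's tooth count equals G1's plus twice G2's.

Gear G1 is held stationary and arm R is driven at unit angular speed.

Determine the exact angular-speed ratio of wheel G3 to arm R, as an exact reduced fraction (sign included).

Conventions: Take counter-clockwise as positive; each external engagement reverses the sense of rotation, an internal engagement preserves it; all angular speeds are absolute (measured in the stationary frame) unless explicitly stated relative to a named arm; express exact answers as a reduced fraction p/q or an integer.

topology: planetary set — G1 24T / G2 15T / G3 54T, arm = carrier (Willis)
ring teeth: 24 + 2·15 = 54
24(ω_sun−ω_arm) = −54(ω_ring−ω_arm),  ω_sun = 0, ω_arm = 1
ω_ring = 1 − (24/54)(0−1) = 13/9
ω_out/ω_in = 13/9

13/9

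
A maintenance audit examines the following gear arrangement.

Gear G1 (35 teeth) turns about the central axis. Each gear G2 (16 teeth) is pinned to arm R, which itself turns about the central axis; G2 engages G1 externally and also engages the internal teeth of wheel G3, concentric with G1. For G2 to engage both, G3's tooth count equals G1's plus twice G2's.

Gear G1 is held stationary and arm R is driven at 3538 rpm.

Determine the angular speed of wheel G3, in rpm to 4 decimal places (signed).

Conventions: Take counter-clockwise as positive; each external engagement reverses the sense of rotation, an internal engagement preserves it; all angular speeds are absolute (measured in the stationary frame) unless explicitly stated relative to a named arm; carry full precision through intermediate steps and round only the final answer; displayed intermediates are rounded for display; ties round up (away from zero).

+5386.2090 rpm

class = planetary set [G3 = 35+2·16 = 67; Willis about the carrier]
normalise by the input: solve with ω_arm = 1, then scale by 3538 rpm
ring teeth: 35 + 2·16 = 67
35(ω_sun−ω_arm) = −67(ω_ring−ω_arm),  ω_sun = 0, ω_arm = 1
ω_ring = 1 − (35/67)(0−1) = 102/67
scale: ω_ring = 102/67 × 3538 rpm = +5386.2090 rpm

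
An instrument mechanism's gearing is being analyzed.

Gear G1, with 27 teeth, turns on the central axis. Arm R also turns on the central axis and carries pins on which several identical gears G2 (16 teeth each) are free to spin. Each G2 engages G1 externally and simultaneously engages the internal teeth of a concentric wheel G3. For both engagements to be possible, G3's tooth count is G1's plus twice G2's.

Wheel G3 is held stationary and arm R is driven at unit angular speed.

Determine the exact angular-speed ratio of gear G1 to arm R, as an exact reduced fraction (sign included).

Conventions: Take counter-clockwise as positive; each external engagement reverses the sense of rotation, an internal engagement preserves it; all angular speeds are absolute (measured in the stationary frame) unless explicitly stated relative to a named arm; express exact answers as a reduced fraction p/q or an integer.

86/27

recognized (axles ride arm R): planetary set, 27/16/59 teeth
ring teeth: 27 + 2·16 = 59
27(ω_sun−ω_arm) = −59(ω_ring−ω_arm),  ω_ring = 0, ω_arm = 1
ω_sun = 1 − (59/27)(0−1) = 86/27
ω_out/ω_in = 86/27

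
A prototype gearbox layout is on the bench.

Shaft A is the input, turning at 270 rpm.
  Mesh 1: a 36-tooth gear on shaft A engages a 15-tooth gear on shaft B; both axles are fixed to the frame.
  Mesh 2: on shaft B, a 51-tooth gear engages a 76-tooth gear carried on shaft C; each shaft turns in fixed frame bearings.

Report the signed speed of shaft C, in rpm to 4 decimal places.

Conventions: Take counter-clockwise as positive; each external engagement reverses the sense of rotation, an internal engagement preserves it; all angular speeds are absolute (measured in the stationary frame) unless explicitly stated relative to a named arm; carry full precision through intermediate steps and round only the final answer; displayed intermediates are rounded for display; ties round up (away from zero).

topology: fixed-axis compound train — 2 meshes, A→C
mesh 1 [36T→15T]: ω = 270.0000×36/15 = 648.0000 rpm, sense flips to −
mesh 2 [51T→76T]: ω = 648.0000×51/76 = 434.8421 rpm, sense flips to +
signed output speed = +434.8421 rpm

+434.8421 rpm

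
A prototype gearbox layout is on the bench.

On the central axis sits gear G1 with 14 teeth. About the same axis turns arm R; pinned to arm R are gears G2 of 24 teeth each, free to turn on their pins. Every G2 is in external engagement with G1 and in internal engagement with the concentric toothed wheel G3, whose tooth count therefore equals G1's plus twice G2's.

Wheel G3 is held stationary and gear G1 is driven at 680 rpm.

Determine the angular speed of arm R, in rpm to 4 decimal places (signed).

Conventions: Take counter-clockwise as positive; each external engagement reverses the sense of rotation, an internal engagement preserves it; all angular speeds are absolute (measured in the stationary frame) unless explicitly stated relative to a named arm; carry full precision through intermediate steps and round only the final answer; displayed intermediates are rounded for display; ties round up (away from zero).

+125.2632 rpm

planetary set (14T centre, 24T on arm, 62T internal) — Willis relation
normalise by the input: solve with ω_sun = 1, then scale by 680 rpm
ring teeth: 14 + 2·24 = 62
14(ω_sun−ω_arm) = −62(ω_ring−ω_arm),  ω_ring = 0, ω_sun = 1
14(1−ω_arm) = −62(0−ω_arm)  ⇒  76·ω_arm = 14  ⇒  ω_arm = 7/38
scale: ω_arm = 7/38 × 680 rpm = +125.2632 rpm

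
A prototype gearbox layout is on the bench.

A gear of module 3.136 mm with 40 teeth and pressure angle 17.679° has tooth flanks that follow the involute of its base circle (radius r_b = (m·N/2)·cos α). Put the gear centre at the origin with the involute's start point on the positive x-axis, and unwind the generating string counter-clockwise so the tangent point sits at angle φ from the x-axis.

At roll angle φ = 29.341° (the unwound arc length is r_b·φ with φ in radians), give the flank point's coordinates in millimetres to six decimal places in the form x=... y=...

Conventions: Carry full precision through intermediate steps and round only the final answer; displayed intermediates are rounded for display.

x=67.087202 y=2.605547

single-mesh involute tooth geometry (40T wheel at module 3.136)
pitch radius r_p = m·N/2 = 3.136·40/2 = 62.720000
base radius r_b = r_p·cos α = 62.720000·cos 17.679° = 59.757913
roll angle φ = 29.341° = 0.51209706 rad
x = r_b·(cos φ + φ·sin φ) = 67.087202
y = r_b·(sin φ − φ·cos φ) = 2.605547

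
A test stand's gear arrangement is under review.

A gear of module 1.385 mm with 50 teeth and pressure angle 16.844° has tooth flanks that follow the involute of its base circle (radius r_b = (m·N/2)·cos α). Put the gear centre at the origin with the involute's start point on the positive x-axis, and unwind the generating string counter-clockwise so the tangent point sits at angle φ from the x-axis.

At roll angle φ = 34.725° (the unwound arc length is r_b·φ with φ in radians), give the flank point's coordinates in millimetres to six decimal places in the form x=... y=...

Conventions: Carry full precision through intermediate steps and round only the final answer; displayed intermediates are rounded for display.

x=38.678218 y=2.369990

topology: single-mesh involute geometry — m = 1.385, N = 50
pitch radius r_p = m·N/2 = 1.385·50/2 = 34.625000
base radius r_b = r_p·cos α = 34.625000·cos 16.844° = 33.139492
roll angle φ = 34.725° = 0.60606558 rad
x = r_b·(cos φ + φ·sin φ) = 38.678218
y = r_b·(sin φ − φ·cos φ) = 2.369990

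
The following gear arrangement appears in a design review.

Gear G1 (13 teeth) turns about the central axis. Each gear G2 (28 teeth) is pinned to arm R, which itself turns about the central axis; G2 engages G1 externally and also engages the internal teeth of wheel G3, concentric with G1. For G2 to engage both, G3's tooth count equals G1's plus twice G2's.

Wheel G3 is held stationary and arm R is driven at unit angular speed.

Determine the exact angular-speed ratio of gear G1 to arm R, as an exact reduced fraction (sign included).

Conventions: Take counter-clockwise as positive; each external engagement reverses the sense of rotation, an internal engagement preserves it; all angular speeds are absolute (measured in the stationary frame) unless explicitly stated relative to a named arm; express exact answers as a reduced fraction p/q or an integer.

82/13

recognized (axles ride arm R): planetary set, 13/28/69 teeth
ring teeth: 13 + 2·28 = 69
13(ω_sun−ω_arm) = −69(ω_ring−ω_arm),  ω_ring = 0, ω_arm = 1
ω_sun = 1 − (69/13)(0−1) = 82/13
ω_out/ω_in = 82/13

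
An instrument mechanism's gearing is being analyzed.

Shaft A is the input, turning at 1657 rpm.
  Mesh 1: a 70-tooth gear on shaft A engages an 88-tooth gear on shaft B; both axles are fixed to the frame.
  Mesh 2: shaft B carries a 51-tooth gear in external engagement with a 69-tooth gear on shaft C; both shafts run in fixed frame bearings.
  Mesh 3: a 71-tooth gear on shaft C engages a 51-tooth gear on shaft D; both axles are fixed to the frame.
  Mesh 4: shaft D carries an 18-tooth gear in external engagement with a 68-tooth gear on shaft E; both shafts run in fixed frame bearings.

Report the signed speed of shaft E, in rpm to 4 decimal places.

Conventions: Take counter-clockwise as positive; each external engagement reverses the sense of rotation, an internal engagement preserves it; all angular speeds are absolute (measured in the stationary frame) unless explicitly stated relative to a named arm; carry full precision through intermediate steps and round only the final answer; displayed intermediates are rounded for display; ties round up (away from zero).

topology: fixed-axis compound train — 4 meshes, A→E
mesh 1 [70T→88T]: ω = 1657.0000×70/88 = 1318.0682 rpm, sense flips to −
mesh 2 [51T→69T]: ω = 1318.0682×51/69 = 974.2243 rpm, sense flips to +
mesh 3 [71T→51T]: ω = 974.2243×71/51 = 1356.2731 rpm, sense flips to −
mesh 4 [18T→68T]: ω = 1356.2731×18/68 = 359.0135 rpm, sense flips to +
signed output speed = +359.0135 rpm

+359.0135 rpm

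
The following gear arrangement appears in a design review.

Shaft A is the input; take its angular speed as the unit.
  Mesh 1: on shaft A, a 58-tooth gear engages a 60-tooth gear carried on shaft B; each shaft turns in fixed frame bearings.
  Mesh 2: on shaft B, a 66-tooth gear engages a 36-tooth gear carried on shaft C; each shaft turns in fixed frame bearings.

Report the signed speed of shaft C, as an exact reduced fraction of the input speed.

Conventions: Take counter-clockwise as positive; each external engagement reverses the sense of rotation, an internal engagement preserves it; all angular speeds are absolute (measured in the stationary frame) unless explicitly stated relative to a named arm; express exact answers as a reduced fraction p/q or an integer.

2-mesh fixed-axis compound train (all bearings frame-fixed)
mesh 1 [58T→60T]: |ω|/ω_in = 1×58/60 = 29/30, sense flips to −
mesh 2 [66T→36T]: |ω|/ω_in = (29/30)×66/36 = 319/180, sense flips to +
signed output speed (× input speed) = 319/180

319/180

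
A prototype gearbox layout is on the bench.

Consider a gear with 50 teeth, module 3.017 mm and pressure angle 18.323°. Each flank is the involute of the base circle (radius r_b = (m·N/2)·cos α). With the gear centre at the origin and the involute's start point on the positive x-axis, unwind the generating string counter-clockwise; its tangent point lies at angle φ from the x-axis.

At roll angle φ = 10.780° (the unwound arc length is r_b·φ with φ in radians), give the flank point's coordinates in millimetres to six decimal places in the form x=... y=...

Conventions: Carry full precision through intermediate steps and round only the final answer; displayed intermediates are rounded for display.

topology: single-mesh involute geometry — m = 3.017, N = 50
pitch radius r_p = m·N/2 = 3.017·50/2 = 75.425000
base radius r_b = r_p·cos α = 75.425000·cos 18.323° = 71.600904
roll angle φ = 10.780° = 0.18814649 rad
x = r_b·(cos φ + φ·sin φ) = 72.857015
y = r_b·(sin φ − φ·cos φ) = 0.158397

x=72.857015 y=0.158397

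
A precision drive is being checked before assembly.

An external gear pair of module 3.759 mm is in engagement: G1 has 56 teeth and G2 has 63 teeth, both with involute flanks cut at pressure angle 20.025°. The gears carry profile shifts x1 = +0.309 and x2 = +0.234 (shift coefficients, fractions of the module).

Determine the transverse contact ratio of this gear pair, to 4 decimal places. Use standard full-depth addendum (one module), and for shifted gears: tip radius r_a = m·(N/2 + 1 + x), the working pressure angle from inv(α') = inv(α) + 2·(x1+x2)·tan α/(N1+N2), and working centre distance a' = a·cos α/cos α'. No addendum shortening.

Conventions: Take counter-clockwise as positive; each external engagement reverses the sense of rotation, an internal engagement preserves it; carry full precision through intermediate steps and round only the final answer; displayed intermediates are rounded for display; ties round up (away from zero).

1.7088

class = single-mesh tooth geometry [involute pair 56T × 63T, m = 3.759]
base radii: r_b1 = 98.888811, r_b2 = 111.249912
tip radii: r_a1 = 110.172531, r_a2 = 123.047106
inv(α') = inv(20.025°) + 2·(+0.309+0.234)·tan α/(56+63) = 0.01828839  ⇒  α' = 21.36005°
a' = a·cos α / cos α' = 223.6605·cos 20.025°/cos 21.36005° = 225.637781
action lengths: √(r_a1²−r_b1²) = 48.569431, √(r_a2²−r_b2²) = 52.574207
base pitch p_b = π·m·cos α = 11.095299
CR = (48.569431 + 52.574207 − 225.637781·sin 21.36005°)/11.095299 = 1.708846
contact ratio ≈ 1.7088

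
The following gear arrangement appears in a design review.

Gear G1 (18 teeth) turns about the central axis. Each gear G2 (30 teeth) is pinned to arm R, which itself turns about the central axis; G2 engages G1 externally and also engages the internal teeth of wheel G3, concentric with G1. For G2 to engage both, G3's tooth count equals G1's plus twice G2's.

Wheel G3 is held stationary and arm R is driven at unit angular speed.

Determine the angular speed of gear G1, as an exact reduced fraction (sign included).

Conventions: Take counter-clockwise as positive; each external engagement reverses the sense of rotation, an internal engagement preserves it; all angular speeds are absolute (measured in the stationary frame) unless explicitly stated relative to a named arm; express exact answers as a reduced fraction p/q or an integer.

16/3

planetary set (18T centre, 30T on arm, 78T internal) — Willis relation
ring teeth: 18 + 2·30 = 78
18(ω_sun−ω_arm) = −78(ω_ring−ω_arm),  ω_ring = 0, ω_arm = 1
ω_sun = 1 − (78/18)(0−1) = 16/3
exact speed ratio = 16/3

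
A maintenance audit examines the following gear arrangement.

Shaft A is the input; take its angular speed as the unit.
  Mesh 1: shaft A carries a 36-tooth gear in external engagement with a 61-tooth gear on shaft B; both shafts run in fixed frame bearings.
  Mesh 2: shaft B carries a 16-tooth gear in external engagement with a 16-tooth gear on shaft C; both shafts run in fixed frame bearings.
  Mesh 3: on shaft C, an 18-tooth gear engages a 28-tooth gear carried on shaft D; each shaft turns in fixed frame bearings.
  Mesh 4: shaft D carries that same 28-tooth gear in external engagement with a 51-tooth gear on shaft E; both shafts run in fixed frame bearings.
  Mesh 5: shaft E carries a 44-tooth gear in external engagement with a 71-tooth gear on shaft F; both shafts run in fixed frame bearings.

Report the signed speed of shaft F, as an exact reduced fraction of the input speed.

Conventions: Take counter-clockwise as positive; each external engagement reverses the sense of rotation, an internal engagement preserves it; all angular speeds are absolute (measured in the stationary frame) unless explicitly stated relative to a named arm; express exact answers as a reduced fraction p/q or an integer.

-9504/73627

5-mesh fixed-axis compound train (all bearings frame-fixed)
mesh 1 [36T→61T]: |ω|/ω_in = 1×36/61 = 36/61, sense flips to −
mesh 2 [16T→16T]: |ω|/ω_in = (36/61)×16/16 = 36/61, sense flips to +
mesh 3 [18T→28T]: |ω|/ω_in = (36/61)×18/28 = 162/427, sense flips to −
mesh 4 [28T→51T]: |ω|/ω_in = (162/427)×28/51 = 216/1037, sense flips to +
mesh 5 [44T→71T]: |ω|/ω_in = (216/1037)×44/71 = 9504/73627, sense flips to −
signed output speed (× input speed) = -9504/73627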